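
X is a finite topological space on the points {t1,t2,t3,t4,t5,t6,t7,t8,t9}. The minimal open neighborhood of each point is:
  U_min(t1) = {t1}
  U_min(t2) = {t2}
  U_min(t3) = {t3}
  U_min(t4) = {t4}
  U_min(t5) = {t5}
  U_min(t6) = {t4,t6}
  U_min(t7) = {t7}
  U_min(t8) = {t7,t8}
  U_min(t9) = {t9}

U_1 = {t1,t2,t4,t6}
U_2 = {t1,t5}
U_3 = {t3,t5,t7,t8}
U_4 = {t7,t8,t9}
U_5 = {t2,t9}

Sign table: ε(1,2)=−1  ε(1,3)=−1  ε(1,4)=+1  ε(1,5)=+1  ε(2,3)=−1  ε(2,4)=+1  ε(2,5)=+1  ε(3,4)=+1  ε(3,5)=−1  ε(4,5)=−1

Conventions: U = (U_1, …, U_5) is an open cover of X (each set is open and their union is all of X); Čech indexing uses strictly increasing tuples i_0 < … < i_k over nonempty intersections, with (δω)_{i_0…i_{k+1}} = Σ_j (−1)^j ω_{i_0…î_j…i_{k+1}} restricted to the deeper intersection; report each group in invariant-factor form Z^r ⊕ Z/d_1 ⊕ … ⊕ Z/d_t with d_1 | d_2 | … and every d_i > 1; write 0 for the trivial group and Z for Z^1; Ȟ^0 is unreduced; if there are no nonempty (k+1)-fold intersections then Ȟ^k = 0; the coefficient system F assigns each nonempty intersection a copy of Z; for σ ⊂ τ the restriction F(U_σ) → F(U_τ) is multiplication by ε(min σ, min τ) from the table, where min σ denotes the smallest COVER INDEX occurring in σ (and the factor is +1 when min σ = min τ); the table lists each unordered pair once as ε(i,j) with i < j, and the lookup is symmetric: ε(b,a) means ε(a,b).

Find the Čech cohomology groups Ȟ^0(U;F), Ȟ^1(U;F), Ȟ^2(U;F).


nerve simplices:
  U12={t1} U15={t2} U23={t5} U34={t7,t8} U45={t9}
C dims 5,5; δ0: rk 5, SNF 1^4·2
degree 0: 5−5−0 = 0 → Ȟ^0 ≅ 0
degree 1: 5−0−5 = 0 plus torsion [2] → Ȟ^1 ≅ Z/2
degree 2: 0−0−0 = 0 → Ȟ^2 ≅ 0

Ȟ^0 ≅ 0,  Ȟ^1 ≅ Z/2,  Ȟ^2 ≅ 0


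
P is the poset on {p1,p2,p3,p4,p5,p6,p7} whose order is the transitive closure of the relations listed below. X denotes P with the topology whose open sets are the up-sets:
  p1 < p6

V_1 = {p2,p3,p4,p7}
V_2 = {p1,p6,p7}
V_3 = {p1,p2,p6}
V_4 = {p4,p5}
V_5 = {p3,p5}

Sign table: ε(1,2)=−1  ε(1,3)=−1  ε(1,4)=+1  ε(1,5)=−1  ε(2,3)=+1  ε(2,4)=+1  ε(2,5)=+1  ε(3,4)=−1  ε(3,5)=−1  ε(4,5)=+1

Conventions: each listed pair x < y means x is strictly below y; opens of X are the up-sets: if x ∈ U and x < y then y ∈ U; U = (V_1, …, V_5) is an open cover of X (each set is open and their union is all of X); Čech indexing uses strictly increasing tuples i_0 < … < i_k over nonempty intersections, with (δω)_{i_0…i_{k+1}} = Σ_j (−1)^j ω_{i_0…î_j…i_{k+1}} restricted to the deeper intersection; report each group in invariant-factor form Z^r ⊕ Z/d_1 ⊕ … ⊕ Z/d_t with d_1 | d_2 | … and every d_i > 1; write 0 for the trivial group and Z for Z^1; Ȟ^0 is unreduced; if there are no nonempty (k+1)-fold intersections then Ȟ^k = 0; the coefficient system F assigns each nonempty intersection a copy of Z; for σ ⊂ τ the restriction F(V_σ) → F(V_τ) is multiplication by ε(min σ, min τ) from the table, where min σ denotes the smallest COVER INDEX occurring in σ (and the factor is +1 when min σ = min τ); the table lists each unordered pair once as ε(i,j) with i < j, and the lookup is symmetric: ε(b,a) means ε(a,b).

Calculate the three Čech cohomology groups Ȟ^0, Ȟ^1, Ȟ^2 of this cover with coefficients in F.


nonempty overlaps:
  V12={p7} V13={p2} V14={p4} V15={p3} V23={p1,p6} V45={p5}
C dims 5,6; δ0: rk 5, SNF 1^4·2
degree 0: 5−5−0 = 0 → Ȟ^0 ≅ 0
degree 1: 6−0−5 = 1 plus torsion [2] → Ȟ^1 ≅ Z ⊕ Z/2
degree 2: 0−0−0 = 0 → Ȟ^2 ≅ 0

Ȟ^0 ≅ 0,  Ȟ^1 ≅ Z ⊕ Z/2,  Ȟ^2 ≅ 0


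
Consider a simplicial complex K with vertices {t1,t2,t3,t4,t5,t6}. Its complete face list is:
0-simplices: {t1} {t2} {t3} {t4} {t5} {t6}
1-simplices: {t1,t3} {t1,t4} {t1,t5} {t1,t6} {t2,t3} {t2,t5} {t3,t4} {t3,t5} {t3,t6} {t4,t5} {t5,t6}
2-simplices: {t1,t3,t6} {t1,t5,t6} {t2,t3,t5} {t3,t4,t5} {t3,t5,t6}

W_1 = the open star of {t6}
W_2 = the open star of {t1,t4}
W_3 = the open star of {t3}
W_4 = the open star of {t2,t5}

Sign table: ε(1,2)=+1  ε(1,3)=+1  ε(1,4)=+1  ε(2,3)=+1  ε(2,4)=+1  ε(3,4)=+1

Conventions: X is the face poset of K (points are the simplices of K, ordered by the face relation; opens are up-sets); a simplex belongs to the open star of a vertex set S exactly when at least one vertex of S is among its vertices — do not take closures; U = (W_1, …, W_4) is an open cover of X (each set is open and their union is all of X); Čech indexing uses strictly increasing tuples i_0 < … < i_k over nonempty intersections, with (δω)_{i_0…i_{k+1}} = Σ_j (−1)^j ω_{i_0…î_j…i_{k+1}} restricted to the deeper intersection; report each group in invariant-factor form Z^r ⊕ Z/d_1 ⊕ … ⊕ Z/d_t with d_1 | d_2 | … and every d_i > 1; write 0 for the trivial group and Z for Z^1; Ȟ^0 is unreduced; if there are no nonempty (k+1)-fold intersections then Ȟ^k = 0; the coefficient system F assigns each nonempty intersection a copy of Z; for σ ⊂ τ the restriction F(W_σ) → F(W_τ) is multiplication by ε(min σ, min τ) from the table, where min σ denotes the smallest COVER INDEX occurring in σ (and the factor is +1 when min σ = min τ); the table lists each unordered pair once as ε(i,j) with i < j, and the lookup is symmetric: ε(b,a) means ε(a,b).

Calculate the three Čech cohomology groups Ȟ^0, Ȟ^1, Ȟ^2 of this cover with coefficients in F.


Ȟ^0 ≅ Z; Ȟ^1 ≅ 0; Ȟ^2 ≅ Z

nonempty intersections:
  W1={{t6},{t1,t6},{t3,t6},{t5,t6},{t1,t3,t6},{t1,t5,t6},{t3,t5,t6}} W2={{t1},{t4},{t1,t3},{t1,t4},{t1,t5},{t1,t6},{t3,t4},{t4,t5},{t1,t3,t6},{t1,t5,t6},{t3,t4,t5}} W3={{t3},{t1,t3},{t2,t3},{t3,t4},{t3,t5},{t3,t6},{t1,t3,t6},{t2,t3,t5},{t3,t4,t5},{t3,t5,t6}} W4={{t2},{t5},{t1,t5},{t2,t3},{t2,t5},{t3,t5},{t4,t5},{t5,t6},{t1,t5,t6},{t2,t3,t5},{t3,t4,t5},{t3,t5,t6}}
  W12={{t1,t6},{t1,t3,t6},{t1,t5,t6}} W13={{t3,t6},{t1,t3,t6},{t3,t5,t6}} W14={{t5,t6},{t1,t5,t6},{t3,t5,t6}} W23={{t1,t3},{t3,t4},{t1,t3,t6},{t3,t4,t5}} W24={{t1,t5},{t4,t5},{t1,t5,t6},{t3,t4,t5}} W34={{t2,t3},{t3,t5},{t2,t3,t5},{t3,t4,t5},{t3,t5,t6}}
  W123={{t1,t3,t6}} W124={{t1,t5,t6}} W134={{t3,t5,t6}} W234={{t3,t4,t5}}
C dims 4,6,4; δ0: rk 3, SNF 1^3; δ1: rk 3, SNF 1^3
Ȟ^0: (4−3)−0=1 ⇒ Z
Ȟ^1: (6−3)−3=0 ⇒ 0
Ȟ^2: (4−0)−3=1 ⇒ Z


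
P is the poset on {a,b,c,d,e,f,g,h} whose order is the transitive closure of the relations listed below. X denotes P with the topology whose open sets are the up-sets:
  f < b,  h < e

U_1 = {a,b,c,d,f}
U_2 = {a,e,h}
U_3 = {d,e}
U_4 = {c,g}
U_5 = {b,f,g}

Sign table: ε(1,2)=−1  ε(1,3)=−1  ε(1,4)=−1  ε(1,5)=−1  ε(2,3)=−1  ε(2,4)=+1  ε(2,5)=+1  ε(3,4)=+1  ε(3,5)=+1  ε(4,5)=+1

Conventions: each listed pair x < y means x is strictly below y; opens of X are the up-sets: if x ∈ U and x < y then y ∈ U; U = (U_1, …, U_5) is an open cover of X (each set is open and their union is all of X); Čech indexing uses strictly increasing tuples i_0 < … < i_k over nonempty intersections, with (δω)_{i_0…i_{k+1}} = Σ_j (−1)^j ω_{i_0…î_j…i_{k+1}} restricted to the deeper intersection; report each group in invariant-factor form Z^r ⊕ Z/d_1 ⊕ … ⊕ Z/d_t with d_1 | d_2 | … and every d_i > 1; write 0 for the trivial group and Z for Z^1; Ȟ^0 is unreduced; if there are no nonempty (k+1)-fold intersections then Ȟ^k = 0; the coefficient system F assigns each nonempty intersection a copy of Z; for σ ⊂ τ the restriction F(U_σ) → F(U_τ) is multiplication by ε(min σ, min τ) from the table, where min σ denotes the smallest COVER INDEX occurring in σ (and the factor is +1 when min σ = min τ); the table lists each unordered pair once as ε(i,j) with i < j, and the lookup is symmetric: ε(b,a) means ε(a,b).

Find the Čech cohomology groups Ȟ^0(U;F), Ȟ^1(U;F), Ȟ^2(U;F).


Ȟ^0 = 0,  Ȟ^1 = Z ⊕ Z/2,  Ȟ^2 = 0

nonempty overlaps:
  U12={a} U13={d} U14={c} U15={b,f} U23={e} U45={g}
C dims 5,6; δ0: rk 5, SNF 1^4·2
degree 0: 5−5−0 = 0 → Ȟ^0 ≅ 0
degree 1: 6−0−5 = 1 plus torsion [2] → Ȟ^1 ≅ Z ⊕ Z/2
degree 2: 0−0−0 = 0 → Ȟ^2 ≅ 0


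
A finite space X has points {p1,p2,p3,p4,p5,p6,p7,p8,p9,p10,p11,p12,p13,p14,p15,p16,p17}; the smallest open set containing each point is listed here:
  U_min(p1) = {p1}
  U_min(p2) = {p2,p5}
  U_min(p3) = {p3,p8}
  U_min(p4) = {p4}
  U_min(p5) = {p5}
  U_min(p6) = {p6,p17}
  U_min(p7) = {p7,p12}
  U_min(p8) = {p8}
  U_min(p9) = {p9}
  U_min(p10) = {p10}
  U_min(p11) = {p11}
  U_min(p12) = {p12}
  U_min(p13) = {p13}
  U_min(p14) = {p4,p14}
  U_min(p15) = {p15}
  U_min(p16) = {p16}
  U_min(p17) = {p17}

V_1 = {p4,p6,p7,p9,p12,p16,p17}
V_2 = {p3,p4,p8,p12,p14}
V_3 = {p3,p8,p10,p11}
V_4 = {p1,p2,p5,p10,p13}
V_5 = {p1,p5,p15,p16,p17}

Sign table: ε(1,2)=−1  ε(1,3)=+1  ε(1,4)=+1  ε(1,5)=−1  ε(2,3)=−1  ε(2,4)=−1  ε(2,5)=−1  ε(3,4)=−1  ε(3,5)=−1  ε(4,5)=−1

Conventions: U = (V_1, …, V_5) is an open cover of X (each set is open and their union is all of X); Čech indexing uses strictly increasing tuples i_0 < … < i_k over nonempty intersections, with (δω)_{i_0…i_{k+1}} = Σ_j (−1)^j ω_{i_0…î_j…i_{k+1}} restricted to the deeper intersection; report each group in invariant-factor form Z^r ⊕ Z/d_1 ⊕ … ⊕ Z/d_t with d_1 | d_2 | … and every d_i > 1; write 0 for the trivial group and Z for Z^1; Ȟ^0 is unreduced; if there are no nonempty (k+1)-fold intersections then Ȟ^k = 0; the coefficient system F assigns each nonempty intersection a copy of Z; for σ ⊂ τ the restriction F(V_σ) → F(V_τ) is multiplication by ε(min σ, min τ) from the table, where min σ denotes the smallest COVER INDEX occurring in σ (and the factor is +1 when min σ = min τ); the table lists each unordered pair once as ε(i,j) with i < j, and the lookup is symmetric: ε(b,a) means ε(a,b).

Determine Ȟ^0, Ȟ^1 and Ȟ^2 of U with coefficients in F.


cover nerve:
  V12={p4,p12} V15={p16,p17} V23={p3,p8} V34={p10} V45={p1,p5}
C dims 5,5; δ0: rk 5, SNF 1^4·2
Ȟ^0: (5−5)−0=0 ⇒ 0
Ȟ^1: (5−0)−5=0 plus torsion [2] ⇒ Z/2
Ȟ^2: (0−0)−0=0 ⇒ 0

Ȟ^0 ≅ 0,  Ȟ^1 ≅ Z/2,  Ȟ^2 ≅ 0


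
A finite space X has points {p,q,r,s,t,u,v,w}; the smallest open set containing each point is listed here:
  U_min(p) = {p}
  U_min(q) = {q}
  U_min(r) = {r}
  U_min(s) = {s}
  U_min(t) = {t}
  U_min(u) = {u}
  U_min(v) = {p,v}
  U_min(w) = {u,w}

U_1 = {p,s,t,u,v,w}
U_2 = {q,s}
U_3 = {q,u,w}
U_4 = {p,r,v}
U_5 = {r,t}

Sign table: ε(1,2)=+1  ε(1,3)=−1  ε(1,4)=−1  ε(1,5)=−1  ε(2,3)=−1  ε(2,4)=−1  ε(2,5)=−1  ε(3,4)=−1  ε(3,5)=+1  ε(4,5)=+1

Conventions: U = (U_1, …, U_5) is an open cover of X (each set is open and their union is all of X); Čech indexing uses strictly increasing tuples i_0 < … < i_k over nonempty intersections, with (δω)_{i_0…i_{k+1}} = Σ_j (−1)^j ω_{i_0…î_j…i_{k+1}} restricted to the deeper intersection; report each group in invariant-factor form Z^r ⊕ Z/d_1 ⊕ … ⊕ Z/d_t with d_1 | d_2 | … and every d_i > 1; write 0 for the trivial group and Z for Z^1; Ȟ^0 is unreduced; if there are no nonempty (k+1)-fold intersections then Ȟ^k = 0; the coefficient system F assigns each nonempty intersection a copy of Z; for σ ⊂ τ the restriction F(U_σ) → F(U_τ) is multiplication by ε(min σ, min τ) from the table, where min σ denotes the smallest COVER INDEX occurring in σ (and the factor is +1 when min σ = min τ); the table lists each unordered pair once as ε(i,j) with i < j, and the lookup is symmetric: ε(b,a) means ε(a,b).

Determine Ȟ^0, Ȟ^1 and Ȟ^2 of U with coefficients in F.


Ȟ^0 = Z, Ȟ^1 = Z^2 and Ȟ^2 = 0

nonempty overlaps:
  U12={s} U13={u,w} U14={p,v} U15={t} U23={q} U45={r}
C dims 5,6; δ0: rk 4, SNF 1^4
degree 0: 5−4−0 = 1 → Ȟ^0 ≅ Z
degree 1: 6−0−4 = 2 → Ȟ^1 ≅ Z^2
degree 2: 0−0−0 = 0 → Ȟ^2 ≅ 0


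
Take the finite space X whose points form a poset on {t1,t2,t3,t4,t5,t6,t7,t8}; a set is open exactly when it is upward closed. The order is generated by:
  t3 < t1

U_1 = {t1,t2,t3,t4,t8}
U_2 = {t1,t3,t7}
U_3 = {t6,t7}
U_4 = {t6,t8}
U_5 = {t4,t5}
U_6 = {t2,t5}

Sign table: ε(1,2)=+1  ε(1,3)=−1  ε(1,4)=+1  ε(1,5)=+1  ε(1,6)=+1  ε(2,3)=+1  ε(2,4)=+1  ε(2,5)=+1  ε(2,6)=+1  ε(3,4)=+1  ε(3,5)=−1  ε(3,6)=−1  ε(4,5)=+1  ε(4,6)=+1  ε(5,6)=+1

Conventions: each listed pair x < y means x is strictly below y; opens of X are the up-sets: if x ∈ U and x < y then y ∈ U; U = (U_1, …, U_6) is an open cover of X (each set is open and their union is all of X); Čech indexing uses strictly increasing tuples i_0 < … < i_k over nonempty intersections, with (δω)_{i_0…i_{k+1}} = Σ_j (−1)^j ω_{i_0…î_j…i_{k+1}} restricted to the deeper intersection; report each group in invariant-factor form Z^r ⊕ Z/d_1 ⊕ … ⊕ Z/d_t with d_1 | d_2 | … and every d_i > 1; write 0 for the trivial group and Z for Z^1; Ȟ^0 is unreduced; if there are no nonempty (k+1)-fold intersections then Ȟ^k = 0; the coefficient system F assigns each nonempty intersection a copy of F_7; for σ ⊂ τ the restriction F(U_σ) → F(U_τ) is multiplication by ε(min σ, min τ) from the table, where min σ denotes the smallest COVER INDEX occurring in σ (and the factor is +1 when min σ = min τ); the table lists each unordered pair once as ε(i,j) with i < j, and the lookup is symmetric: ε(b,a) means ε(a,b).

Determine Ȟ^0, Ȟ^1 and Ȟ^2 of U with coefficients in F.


nerve simplices:
  U12={t1,t3} U14={t8} U15={t4} U16={t2} U23={t7} U34={t6} U56={t5}
C dims 6,7; δ0: rk_F7 5
degree 0: 6−5−0 = 1 → Ȟ^0 ≅ Z/7
degree 1: 7−0−5 = 2 → Ȟ^1 ≅ Z/7 ⊕ Z/7
degree 2: 0−0−0 = 0 → Ȟ^2 ≅ 0

Ȟ^0 ≅ Z/7; Ȟ^1 ≅ Z/7 ⊕ Z/7; Ȟ^2 ≅ 0


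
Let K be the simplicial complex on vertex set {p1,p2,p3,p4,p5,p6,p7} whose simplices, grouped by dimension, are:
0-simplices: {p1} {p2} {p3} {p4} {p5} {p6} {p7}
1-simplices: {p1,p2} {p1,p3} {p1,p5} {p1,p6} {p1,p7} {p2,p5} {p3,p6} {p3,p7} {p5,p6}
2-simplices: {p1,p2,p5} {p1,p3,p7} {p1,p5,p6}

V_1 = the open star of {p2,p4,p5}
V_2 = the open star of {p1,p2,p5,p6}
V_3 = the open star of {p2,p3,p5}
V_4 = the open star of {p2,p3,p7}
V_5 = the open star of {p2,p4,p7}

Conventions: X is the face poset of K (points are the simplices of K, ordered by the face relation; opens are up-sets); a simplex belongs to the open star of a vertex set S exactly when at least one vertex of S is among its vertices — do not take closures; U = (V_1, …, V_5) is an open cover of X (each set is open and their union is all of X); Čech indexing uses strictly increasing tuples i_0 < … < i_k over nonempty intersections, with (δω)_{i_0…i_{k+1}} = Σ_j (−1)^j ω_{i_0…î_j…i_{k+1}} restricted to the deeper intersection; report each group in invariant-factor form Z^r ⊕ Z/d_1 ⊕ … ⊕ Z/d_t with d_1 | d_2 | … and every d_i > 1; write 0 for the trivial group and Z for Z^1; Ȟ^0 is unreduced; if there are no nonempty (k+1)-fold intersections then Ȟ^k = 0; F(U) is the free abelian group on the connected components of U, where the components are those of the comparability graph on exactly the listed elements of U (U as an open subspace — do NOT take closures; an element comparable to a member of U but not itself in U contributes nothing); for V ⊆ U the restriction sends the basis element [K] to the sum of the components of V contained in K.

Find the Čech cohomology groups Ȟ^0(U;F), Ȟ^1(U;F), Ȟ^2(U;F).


nerve of the cover:
  V1={{p2},{p4},{p5},{p1,p2},{p1,p5},{p2,p5},{p5,p6},{p1,p2,p5},{p1,p5,p6}} V2={{p1},{p2},{p5},{p6},{p1,p2},{p1,p3},{p1,p5},{p1,p6},{p1,p7},{p2,p5},{p3,p6},{p5,p6},{p1,p2,p5},{p1,p3,p7},{p1,p5,p6}} V3={{p2},{p3},{p5},{p1,p2},{p1,p3},{p1,p5},{p2,p5},{p3,p6},{p3,p7},{p5,p6},{p1,p2,p5},{p1,p3,p7},{p1,p5,p6}} V4={{p2},{p3},{p7},{p1,p2},{p1,p3},{p1,p7},{p2,p5},{p3,p6},{p3,p7},{p1,p2,p5},{p1,p3,p7}} V5={{p2},{p4},{p7},{p1,p2},{p1,p7},{p2,p5},{p3,p7},{p1,p2,p5},{p1,p3,p7}}
  V12={{p2},{p5},{p1,p2},{p1,p5},{p2,p5},{p5,p6},{p1,p2,p5},{p1,p5,p6}} V13={{p2},{p5},{p1,p2},{p1,p5},{p2,p5},{p5,p6},{p1,p2,p5},{p1,p5,p6}} V14={{p2},{p1,p2},{p2,p5},{p1,p2,p5}} V15={{p2},{p4},{p1,p2},{p2,p5},{p1,p2,p5}} V23={{p2},{p5},{p1,p2},{p1,p3},{p1,p5},{p2,p5},{p3,p6},{p5,p6},{p1,p2,p5},{p1,p3,p7},{p1,p5,p6}} V24={{p2},{p1,p2},{p1,p3},{p1,p7},{p2,p5},{p3,p6},{p1,p2,p5},{p1,p3,p7}} V25={{p2},{p1,p2},{p1,p7},{p2,p5},{p1,p2,p5},{p1,p3,p7}} V34={{p2},{p3},{p1,p2},{p1,p3},{p2,p5},{p3,p6},{p3,p7},{p1,p2,p5},{p1,p3,p7}} V35={{p2},{p1,p2},{p2,p5},{p3,p7},{p1,p2,p5},{p1,p3,p7}} V45={{p2},{p7},{p1,p2},{p1,p7},{p2,p5},{p3,p7},{p1,p2,p5},{p1,p3,p7}}
  V123={{p2},{p5},{p1,p2},{p1,p5},{p2,p5},{p5,p6},{p1,p2,p5},{p1,p5,p6}} V124={{p2},{p1,p2},{p2,p5},{p1,p2,p5}} V125={{p2},{p1,p2},{p2,p5},{p1,p2,p5}} V134={{p2},{p1,p2},{p2,p5},{p1,p2,p5}} V135={{p2},{p1,p2},{p2,p5},{p1,p2,p5}} V145={{p2},{p1,p2},{p2,p5},{p1,p2,p5}} V234={{p2},{p1,p2},{p1,p3},{p2,p5},{p3,p6},{p1,p2,p5},{p1,p3,p7}} V235={{p2},{p1,p2},{p2,p5},{p1,p2,p5},{p1,p3,p7}} V245={{p2},{p1,p2},{p1,p7},{p2,p5},{p1,p2,p5},{p1,p3,p7}} V345={{p2},{p1,p2},{p2,p5},{p3,p7},{p1,p2,p5},{p1,p3,p7}}
  V1234={{p2},{p1,p2},{p2,p5},{p1,p2,p5}} V1235={{p2},{p1,p2},{p2,p5},{p1,p2,p5}} V1245={{p2},{p1,p2},{p2,p5},{p1,p2,p5}} V1345={{p2},{p1,p2},{p2,p5},{p1,p2,p5}} V2345={{p2},{p1,p2},{p2,p5},{p1,p2,p5},{p1,p3,p7}}
  V12345={{p2},{p1,p2},{p2,p5},{p1,p2,p5}}
components per intersection:
  V1: {{p2},{p5},{p1,p2},{p1,p5},{p2,p5},{p5,p6},{p1,p2,p5},{p1,p5,p6}} {{p4}}
  V2: {{p1},{p2},{p5},{p6},{p1,p2},{p1,p3},{p1,p5},{p1,p6},{p1,p7},{p2,p5},{p3,p6},{p5,p6},{p1,p2,p5},{p1,p3,p7},{p1,p5,p6}}
  V3: {{p2},{p5},{p1,p2},{p1,p5},{p2,p5},{p5,p6},{p1,p2,p5},{p1,p5,p6}} {{p3},{p1,p3},{p3,p6},{p3,p7},{p1,p3,p7}}
  V4: {{p2},{p1,p2},{p2,p5},{p1,p2,p5}} {{p3},{p7},{p1,p3},{p1,p7},{p3,p6},{p3,p7},{p1,p3,p7}}
  V5: {{p2},{p1,p2},{p2,p5},{p1,p2,p5}} {{p4}} {{p7},{p1,p7},{p3,p7},{p1,p3,p7}}
  V12: {{p2},{p5},{p1,p2},{p1,p5},{p2,p5},{p5,p6},{p1,p2,p5},{p1,p5,p6}}
  V13: {{p2},{p5},{p1,p2},{p1,p5},{p2,p5},{p5,p6},{p1,p2,p5},{p1,p5,p6}}
  V14: {{p2},{p1,p2},{p2,p5},{p1,p2,p5}}
  V15: {{p2},{p1,p2},{p2,p5},{p1,p2,p5}} {{p4}}
  V23: {{p2},{p5},{p1,p2},{p1,p5},{p2,p5},{p5,p6},{p1,p2,p5},{p1,p5,p6}} {{p1,p3},{p1,p3,p7}} {{p3,p6}}
  V24: {{p2},{p1,p2},{p2,p5},{p1,p2,p5}} {{p1,p3},{p1,p7},{p1,p3,p7}} {{p3,p6}}
  V25: {{p2},{p1,p2},{p2,p5},{p1,p2,p5}} {{p1,p7},{p1,p3,p7}}
  V34: {{p2},{p1,p2},{p2,p5},{p1,p2,p5}} {{p3},{p1,p3},{p3,p6},{p3,p7},{p1,p3,p7}}
  V35: {{p2},{p1,p2},{p2,p5},{p1,p2,p5}} {{p3,p7},{p1,p3,p7}}
  V45: {{p2},{p1,p2},{p2,p5},{p1,p2,p5}} {{p7},{p1,p7},{p3,p7},{p1,p3,p7}}
  V123: {{p2},{p5},{p1,p2},{p1,p5},{p2,p5},{p5,p6},{p1,p2,p5},{p1,p5,p6}}
  V124: {{p2},{p1,p2},{p2,p5},{p1,p2,p5}}
  V125: {{p2},{p1,p2},{p2,p5},{p1,p2,p5}}
  V134: {{p2},{p1,p2},{p2,p5},{p1,p2,p5}}
  V135: {{p2},{p1,p2},{p2,p5},{p1,p2,p5}}
  V145: {{p2},{p1,p2},{p2,p5},{p1,p2,p5}}
  V234: {{p2},{p1,p2},{p2,p5},{p1,p2,p5}} {{p1,p3},{p1,p3,p7}} {{p3,p6}}
  V235: {{p2},{p1,p2},{p2,p5},{p1,p2,p5}} {{p1,p3,p7}}
  V245: {{p2},{p1,p2},{p2,p5},{p1,p2,p5}} {{p1,p7},{p1,p3,p7}}
  V345: {{p2},{p1,p2},{p2,p5},{p1,p2,p5}} {{p3,p7},{p1,p3,p7}}
  V1234: {{p2},{p1,p2},{p2,p5},{p1,p2,p5}}
  V1235: {{p2},{p1,p2},{p2,p5},{p1,p2,p5}}
  V1245: {{p2},{p1,p2},{p2,p5},{p1,p2,p5}}
  V1345: {{p2},{p1,p2},{p2,p5},{p1,p2,p5}}
  V2345: {{p2},{p1,p2},{p2,p5},{p1,p2,p5}} {{p1,p3,p7}}
  V12345: {{p2},{p1,p2},{p2,p5},{p1,p2,p5}}
C dims 10,19,15,6; δ0: rk 8, SNF 1^8; δ1: rk 10, SNF 1^10; δ2: rk 5, SNF 1^5
Ȟ^0 = (10 − 8) − 0 = 2, so Ȟ^0 ≅ Z^2
Ȟ^1 = (19 − 10) − 8 = 1, so Ȟ^1 ≅ Z
Ȟ^2 = (15 − 5) − 10 = 0, so Ȟ^2 ≅ 0

Ȟ^0 ≅ Z^2,  Ȟ^1 ≅ Z,  Ȟ^2 ≅ 0


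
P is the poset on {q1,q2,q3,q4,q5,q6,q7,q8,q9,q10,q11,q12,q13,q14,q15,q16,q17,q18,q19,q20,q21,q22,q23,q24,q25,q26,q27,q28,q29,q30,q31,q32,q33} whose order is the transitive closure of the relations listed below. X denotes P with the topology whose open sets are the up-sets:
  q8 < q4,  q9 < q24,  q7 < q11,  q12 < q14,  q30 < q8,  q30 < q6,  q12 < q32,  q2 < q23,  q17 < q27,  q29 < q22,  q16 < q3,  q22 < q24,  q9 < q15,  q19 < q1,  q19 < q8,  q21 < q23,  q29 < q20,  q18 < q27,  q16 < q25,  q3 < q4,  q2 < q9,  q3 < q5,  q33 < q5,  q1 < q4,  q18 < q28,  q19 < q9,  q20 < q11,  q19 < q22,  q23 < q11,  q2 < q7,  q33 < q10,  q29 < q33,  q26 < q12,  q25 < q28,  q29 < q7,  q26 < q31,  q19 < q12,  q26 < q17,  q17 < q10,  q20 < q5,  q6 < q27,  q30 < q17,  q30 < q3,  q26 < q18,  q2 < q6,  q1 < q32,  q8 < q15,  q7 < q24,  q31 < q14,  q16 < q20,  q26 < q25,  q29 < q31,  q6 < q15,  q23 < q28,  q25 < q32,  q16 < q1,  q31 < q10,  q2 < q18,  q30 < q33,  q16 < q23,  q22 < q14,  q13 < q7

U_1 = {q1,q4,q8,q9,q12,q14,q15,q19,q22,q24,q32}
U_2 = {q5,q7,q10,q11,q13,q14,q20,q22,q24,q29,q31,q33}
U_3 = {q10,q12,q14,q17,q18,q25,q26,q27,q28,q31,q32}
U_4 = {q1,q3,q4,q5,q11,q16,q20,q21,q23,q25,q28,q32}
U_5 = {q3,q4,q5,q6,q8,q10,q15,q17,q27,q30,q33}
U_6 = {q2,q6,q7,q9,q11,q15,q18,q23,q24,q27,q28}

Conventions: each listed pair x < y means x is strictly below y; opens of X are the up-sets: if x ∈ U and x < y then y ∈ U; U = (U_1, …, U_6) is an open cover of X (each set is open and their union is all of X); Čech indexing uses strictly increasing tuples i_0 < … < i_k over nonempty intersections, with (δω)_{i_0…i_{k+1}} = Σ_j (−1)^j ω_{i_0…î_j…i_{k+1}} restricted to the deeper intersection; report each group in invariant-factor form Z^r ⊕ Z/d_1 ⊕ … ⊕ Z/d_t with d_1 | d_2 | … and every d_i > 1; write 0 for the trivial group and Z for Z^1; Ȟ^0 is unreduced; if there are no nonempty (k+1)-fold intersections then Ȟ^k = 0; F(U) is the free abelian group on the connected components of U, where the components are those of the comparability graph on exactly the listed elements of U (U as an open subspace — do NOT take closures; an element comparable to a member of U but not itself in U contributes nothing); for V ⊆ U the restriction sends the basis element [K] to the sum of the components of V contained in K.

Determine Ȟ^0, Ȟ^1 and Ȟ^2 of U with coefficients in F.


Ȟ^0 = Z; Ȟ^1 = 0; Ȟ^2 = Z/2

intersection data:
  U12={q14,q22,q24} U13={q12,q14,q32} U14={q1,q4,q32} U15={q4,q8,q15} U16={q9,q15,q24} U23={q10,q14,q31} U24={q5,q11,q20} U25={q5,q10,q33} U26={q7,q11,q24} U34={q25,q28,q32} U35={q10,q17,q27} U36={q18,q27,q28} U45={q3,q4,q5} U46={q11,q23,q28} U56={q6,q15,q27}
  U123={q14} U126={q24} U134={q32} U145={q4} U156={q15} U235={q10} U245={q5} U246={q11} U346={q28} U356={q27}
components per intersection:
  U1: {q1,q4,q8,q9,q12,q14,q15,q19,q22,q24,q32}
  U2: {q5,q7,q10,q11,q13,q14,q20,q22,q24,q29,q31,q33}
  U3: {q10,q12,q14,q17,q18,q25,q26,q27,q28,q31,q32}
  U4: {q1,q3,q4,q5,q11,q16,q20,q21,q23,q25,q28,q32}
  U5: {q3,q4,q5,q6,q8,q10,q15,q17,q27,q30,q33}
  U6: {q2,q6,q7,q9,q11,q15,q18,q23,q24,q27,q28}
  U12: {q14,q22,q24}
  U13: {q12,q14,q32}
  U14: {q1,q4,q32}
  U15: {q4,q8,q15}
  U16: {q9,q15,q24}
  U23: {q10,q14,q31}
  U24: {q5,q11,q20}
  U25: {q5,q10,q33}
  U26: {q7,q11,q24}
  U34: {q25,q28,q32}
  U35: {q10,q17,q27}
  U36: {q18,q27,q28}
  U45: {q3,q4,q5}
  U46: {q11,q23,q28}
  U56: {q6,q15,q27}
  U123: {q14}
  U126: {q24}
  U134: {q32}
  U145: {q4}
  U156: {q15}
  U235: {q10}
  U245: {q5}
  U246: {q11}
  U346: {q28}
  U356: {q27}
C dims 6,15,10; δ0: rk 5, SNF 1^5; δ1: rk 10, SNF 1^9·2
Ȟ^0 = (6 − 5) − 0 = 1, so Ȟ^0 ≅ Z
Ȟ^1 = (15 − 10) − 5 = 0, so Ȟ^1 ≅ 0
Ȟ^2 = (10 − 0) − 10 = 0 plus torsion [2], so Ȟ^2 ≅ Z/2


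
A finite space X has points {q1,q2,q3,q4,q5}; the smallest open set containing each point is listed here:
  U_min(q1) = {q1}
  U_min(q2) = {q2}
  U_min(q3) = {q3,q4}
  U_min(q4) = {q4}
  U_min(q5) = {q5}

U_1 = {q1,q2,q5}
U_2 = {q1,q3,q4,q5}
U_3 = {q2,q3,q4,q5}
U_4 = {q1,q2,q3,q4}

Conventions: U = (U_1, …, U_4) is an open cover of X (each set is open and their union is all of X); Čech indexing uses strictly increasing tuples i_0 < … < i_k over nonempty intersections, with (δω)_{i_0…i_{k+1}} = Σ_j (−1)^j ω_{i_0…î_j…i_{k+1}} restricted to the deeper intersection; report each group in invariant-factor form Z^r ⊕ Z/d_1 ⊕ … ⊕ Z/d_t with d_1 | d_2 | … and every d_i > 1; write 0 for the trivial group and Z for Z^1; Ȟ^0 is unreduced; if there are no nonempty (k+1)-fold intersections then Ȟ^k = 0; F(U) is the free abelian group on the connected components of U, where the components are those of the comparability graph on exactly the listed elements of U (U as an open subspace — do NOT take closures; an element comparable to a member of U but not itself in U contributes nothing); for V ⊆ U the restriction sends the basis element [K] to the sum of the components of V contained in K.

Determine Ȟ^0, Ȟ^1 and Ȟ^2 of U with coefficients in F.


Ȟ^0 = Z^4; Ȟ^1 = 0; Ȟ^2 = 0

cover nerve:
  U12={q1,q5} U13={q2,q5} U14={q1,q2} U23={q3,q4,q5} U24={q1,q3,q4} U34={q2,q3,q4}
  U123={q5} U124={q1} U134={q2} U234={q3,q4}
components per intersection:
  U1: {q1} {q2} {q5}
  U2: {q1} {q3,q4} {q5}
  U3: {q2} {q3,q4} {q5}
  U4: {q1} {q2} {q3,q4}
  U12: {q1} {q5}
  U13: {q2} {q5}
  U14: {q1} {q2}
  U23: {q3,q4} {q5}
  U24: {q1} {q3,q4}
  U34: {q2} {q3,q4}
  U123: {q5}
  U124: {q1}
  U134: {q2}
  U234: {q3,q4}
C dims 12,12,4; δ0: rk 8, SNF 1^8; δ1: rk 4, SNF 1^4
Ȟ^0: (12−8)−0=4 ⇒ Z^4
Ȟ^1: (12−4)−8=0 ⇒ 0
Ȟ^2: (4−0)−4=0 ⇒ 0


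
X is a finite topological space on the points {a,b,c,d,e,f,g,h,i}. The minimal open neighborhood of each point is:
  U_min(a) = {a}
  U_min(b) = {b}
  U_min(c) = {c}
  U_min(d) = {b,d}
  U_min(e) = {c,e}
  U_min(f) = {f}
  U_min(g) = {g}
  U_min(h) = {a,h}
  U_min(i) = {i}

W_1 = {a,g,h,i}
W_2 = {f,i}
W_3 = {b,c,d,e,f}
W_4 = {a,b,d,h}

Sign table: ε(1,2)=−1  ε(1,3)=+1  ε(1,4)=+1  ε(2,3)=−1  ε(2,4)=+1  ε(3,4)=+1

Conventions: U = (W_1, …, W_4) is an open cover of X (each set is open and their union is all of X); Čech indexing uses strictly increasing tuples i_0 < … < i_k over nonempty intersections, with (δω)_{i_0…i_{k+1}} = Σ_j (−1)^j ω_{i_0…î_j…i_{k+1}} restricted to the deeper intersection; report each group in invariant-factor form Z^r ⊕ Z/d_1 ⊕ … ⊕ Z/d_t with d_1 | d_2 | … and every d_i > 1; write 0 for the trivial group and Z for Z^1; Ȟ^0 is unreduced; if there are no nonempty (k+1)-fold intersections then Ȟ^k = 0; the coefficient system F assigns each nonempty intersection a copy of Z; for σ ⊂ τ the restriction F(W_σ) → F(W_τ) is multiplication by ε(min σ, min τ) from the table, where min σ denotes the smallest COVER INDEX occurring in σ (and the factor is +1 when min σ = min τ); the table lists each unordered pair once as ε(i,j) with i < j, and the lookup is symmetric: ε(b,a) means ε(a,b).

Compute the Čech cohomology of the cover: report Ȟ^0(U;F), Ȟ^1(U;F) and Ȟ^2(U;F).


Ȟ^0(U;F) ≅ Z, Ȟ^1(U;F) ≅ Z and Ȟ^2(U;F) ≅ 0

cover nerve:
  W12={i} W14={a,h} W23={f} W34={b,d}
C dims 4,4; δ0: rk 3, SNF 1^3
Ȟ^0: (4−3)−0=1 ⇒ Z
Ȟ^1: (4−0)−3=1 ⇒ Z
Ȟ^2: (0−0)−0=0 ⇒ 0


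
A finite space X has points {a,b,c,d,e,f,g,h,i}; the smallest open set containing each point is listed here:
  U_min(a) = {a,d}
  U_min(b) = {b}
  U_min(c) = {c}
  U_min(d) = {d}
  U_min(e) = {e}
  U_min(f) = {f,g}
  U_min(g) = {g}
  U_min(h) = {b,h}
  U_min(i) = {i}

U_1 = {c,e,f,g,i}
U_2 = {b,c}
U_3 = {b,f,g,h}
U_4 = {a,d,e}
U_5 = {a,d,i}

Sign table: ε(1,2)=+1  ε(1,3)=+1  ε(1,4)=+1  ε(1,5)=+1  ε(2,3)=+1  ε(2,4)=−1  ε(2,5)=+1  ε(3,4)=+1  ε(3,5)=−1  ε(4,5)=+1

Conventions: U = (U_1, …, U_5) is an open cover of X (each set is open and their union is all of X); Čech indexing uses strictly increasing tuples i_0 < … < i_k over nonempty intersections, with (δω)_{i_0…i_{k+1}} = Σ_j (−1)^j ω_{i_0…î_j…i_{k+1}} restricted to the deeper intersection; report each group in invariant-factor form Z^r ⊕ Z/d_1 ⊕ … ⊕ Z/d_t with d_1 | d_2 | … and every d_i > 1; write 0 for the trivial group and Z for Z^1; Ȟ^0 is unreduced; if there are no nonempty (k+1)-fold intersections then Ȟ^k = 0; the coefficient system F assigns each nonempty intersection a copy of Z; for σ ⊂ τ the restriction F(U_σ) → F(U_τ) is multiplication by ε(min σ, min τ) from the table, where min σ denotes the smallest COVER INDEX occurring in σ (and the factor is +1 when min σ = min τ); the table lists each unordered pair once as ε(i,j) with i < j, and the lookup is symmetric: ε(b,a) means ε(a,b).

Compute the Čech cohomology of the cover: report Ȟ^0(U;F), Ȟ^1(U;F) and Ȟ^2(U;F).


nonempty overlaps:
  U12={c} U13={f,g} U14={e} U15={i} U23={b} U45={a,d}
C dims 5,6; δ0: rk 4, SNF 1^4
degree 0: 5−4−0 = 1 → Ȟ^0 ≅ Z
degree 1: 6−0−4 = 2 → Ȟ^1 ≅ Z^2
degree 2: 0−0−0 = 0 → Ȟ^2 ≅ 0

Ȟ^0 = Z, Ȟ^1 = Z^2 and Ȟ^2 = 0


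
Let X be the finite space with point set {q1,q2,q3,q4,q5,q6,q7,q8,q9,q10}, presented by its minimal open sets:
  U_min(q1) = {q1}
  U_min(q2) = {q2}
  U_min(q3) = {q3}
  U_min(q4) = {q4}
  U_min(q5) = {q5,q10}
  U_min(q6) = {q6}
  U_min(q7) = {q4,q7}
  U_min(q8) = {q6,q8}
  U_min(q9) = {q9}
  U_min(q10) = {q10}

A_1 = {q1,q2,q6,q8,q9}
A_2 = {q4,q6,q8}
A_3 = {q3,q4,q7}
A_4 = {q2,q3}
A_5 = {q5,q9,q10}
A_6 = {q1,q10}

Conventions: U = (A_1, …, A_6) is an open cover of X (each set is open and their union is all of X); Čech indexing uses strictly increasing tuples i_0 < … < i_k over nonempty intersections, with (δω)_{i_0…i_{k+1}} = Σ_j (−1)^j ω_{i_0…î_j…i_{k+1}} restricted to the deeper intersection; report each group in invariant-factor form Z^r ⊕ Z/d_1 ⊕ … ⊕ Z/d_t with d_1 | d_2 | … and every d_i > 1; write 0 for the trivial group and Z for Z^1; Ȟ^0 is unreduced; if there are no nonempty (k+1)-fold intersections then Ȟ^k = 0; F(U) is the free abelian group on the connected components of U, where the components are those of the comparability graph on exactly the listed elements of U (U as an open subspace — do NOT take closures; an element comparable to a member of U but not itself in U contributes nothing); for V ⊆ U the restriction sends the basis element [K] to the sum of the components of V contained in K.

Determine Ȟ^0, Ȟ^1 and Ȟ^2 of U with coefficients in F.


Ȟ^0(U;F) ≅ Z^7, Ȟ^1(U;F) ≅ 0, Ȟ^2(U;F) ≅ 0

intersection data:
  A12={q6,q8} A14={q2} A15={q9} A16={q1} A23={q4} A34={q3} A56={q10}
components per intersection:
  A1: {q1} {q2} {q6,q8} {q9}
  A2: {q4} {q6,q8}
  A3: {q3} {q4,q7}
  A4: {q2} {q3}
  A5: {q5,q10} {q9}
  A6: {q1} {q10}
  A12: {q6,q8}
  A14: {q2}
  A15: {q9}
  A16: {q1}
  A23: {q4}
  A34: {q3}
  A56: {q10}
C dims 14,7; δ0: rk 7, SNF 1^7
Ȟ^0 = (14 − 7) − 0 = 7, so Ȟ^0 ≅ Z^7
Ȟ^1 = (7 − 0) − 7 = 0, so Ȟ^1 ≅ 0
Ȟ^2 = (0 − 0) − 0 = 0, so Ȟ^2 ≅ 0


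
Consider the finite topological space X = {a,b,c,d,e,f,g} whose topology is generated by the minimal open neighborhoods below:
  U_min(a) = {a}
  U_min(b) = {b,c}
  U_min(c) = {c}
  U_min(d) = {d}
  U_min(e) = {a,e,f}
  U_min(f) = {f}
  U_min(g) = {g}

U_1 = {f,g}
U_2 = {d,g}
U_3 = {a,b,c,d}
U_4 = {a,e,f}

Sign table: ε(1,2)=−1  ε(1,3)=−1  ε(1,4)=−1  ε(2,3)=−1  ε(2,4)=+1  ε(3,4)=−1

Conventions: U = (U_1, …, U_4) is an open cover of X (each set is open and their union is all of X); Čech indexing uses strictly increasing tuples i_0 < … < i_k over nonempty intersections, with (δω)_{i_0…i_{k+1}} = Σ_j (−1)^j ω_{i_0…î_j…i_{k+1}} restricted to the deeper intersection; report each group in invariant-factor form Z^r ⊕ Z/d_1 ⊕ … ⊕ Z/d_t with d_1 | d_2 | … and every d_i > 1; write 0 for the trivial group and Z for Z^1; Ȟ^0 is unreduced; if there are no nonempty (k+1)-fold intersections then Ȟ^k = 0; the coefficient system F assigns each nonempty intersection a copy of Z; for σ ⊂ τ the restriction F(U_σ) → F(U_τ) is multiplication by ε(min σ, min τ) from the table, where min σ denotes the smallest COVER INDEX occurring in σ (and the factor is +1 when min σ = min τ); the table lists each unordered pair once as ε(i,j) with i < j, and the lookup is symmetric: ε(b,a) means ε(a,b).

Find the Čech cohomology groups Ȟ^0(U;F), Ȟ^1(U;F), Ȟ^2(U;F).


intersection data:
  U12={g} U14={f} U23={d} U34={a}
C dims 4,4; δ0: rk 3, SNF 1^3
Ȟ^0 = (4 − 3) − 0 = 1, so Ȟ^0 ≅ Z
Ȟ^1 = (4 − 0) − 3 = 1, so Ȟ^1 ≅ Z
Ȟ^2 = (0 − 0) − 0 = 0, so Ȟ^2 ≅ 0

Ȟ^0 ≅ Z; Ȟ^1 ≅ Z; Ȟ^2 ≅ 0


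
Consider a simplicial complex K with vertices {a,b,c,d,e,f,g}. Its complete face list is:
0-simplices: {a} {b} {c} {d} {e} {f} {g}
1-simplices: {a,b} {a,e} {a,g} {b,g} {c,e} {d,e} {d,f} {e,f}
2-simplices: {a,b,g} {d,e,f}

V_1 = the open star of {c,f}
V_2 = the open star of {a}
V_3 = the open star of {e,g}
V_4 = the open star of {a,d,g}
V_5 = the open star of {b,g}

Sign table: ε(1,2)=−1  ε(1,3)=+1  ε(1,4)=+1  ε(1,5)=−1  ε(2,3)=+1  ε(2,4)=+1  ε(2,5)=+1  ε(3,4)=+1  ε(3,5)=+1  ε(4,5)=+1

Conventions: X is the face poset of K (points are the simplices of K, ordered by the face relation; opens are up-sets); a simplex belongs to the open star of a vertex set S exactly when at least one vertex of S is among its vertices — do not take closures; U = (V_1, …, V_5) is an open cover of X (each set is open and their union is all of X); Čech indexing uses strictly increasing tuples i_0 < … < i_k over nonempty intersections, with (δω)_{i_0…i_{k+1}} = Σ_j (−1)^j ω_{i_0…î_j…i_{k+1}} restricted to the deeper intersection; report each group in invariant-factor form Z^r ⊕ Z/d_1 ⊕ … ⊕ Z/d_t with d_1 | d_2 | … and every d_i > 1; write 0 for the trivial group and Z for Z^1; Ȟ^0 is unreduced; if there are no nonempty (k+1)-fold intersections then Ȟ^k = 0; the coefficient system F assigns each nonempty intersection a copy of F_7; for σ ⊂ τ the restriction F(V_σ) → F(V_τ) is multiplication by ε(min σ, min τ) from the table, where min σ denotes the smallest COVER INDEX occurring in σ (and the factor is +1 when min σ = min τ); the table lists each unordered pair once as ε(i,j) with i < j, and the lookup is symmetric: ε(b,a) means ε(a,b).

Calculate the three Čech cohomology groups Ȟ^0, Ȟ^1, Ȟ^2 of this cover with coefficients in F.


nonempty intersections:
  V1={{c},{f},{c,e},{d,f},{e,f},{d,e,f}} V2={{a},{a,b},{a,e},{a,g},{a,b,g}} V3={{e},{g},{a,e},{a,g},{b,g},{c,e},{d,e},{e,f},{a,b,g},{d,e,f}} V4={{a},{d},{g},{a,b},{a,e},{a,g},{b,g},{d,e},{d,f},{a,b,g},{d,e,f}} V5={{b},{g},{a,b},{a,g},{b,g},{a,b,g}}
  V13={{c,e},{e,f},{d,e,f}} V14={{d,f},{d,e,f}} V23={{a,e},{a,g},{a,b,g}} V24={{a},{a,b},{a,e},{a,g},{a,b,g}} V25={{a,b},{a,g},{a,b,g}} V34={{g},{a,e},{a,g},{b,g},{d,e},{a,b,g},{d,e,f}} V35={{g},{a,g},{b,g},{a,b,g}} V45={{g},{a,b},{a,g},{b,g},{a,b,g}}
  V134={{d,e,f}} V234={{a,e},{a,g},{a,b,g}} V235={{a,g},{a,b,g}} V245={{a,b},{a,g},{a,b,g}} V345={{g},{a,g},{b,g},{a,b,g}}
  V2345={{a,g},{a,b,g}}
C dims 5,8,5,1; δ0: rk_F7 4; δ1: rk_F7 4; δ2: rk_F7 1
Ȟ^0: (5−4)−0=1 ⇒ Z/7
Ȟ^1: (8−4)−4=0 ⇒ 0
Ȟ^2: (5−1)−4=0 ⇒ 0

Ȟ^0 = Z/7; Ȟ^1 = 0; Ȟ^2 = 0


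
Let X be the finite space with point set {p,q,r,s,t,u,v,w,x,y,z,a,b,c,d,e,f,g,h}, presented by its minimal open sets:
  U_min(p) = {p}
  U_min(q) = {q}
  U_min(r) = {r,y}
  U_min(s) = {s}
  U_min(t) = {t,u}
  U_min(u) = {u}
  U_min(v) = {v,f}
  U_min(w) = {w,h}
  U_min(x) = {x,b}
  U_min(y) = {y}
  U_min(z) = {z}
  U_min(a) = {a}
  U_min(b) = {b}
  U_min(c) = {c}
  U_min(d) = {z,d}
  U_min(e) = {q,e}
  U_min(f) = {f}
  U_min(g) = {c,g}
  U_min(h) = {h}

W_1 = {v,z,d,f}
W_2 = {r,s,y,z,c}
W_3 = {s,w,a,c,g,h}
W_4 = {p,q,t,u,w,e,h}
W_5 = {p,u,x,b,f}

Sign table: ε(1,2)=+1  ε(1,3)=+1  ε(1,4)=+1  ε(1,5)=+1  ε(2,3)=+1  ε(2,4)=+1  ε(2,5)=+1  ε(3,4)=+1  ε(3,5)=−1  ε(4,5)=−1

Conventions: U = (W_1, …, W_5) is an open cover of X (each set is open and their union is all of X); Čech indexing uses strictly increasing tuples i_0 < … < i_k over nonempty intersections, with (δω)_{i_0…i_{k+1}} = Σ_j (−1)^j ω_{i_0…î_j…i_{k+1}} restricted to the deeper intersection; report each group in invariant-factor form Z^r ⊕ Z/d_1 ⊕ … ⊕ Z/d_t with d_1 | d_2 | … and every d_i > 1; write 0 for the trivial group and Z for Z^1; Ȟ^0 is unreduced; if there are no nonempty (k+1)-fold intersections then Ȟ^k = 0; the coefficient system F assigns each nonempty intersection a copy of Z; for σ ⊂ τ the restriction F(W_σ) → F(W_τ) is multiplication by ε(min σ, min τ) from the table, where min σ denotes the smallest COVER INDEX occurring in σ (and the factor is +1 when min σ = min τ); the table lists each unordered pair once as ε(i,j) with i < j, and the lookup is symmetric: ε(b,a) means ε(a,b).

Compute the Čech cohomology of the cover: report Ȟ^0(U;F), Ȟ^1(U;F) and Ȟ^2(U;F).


Ȟ^0 ≅ 0,  Ȟ^1 ≅ Z/2,  Ȟ^2 ≅ 0

nerve of the cover:
  W12={z} W15={f} W23={s,c} W34={w,h} W45={p,u}
C dims 5,5; δ0: rk 5, SNF 1^4·2
Ȟ^0 = (5 − 5) − 0 = 0, so Ȟ^0 ≅ 0
Ȟ^1 = (5 − 0) − 5 = 0 plus torsion [2], so Ȟ^1 ≅ Z/2
Ȟ^2 = (0 − 0) − 0 = 0, so Ȟ^2 ≅ 0


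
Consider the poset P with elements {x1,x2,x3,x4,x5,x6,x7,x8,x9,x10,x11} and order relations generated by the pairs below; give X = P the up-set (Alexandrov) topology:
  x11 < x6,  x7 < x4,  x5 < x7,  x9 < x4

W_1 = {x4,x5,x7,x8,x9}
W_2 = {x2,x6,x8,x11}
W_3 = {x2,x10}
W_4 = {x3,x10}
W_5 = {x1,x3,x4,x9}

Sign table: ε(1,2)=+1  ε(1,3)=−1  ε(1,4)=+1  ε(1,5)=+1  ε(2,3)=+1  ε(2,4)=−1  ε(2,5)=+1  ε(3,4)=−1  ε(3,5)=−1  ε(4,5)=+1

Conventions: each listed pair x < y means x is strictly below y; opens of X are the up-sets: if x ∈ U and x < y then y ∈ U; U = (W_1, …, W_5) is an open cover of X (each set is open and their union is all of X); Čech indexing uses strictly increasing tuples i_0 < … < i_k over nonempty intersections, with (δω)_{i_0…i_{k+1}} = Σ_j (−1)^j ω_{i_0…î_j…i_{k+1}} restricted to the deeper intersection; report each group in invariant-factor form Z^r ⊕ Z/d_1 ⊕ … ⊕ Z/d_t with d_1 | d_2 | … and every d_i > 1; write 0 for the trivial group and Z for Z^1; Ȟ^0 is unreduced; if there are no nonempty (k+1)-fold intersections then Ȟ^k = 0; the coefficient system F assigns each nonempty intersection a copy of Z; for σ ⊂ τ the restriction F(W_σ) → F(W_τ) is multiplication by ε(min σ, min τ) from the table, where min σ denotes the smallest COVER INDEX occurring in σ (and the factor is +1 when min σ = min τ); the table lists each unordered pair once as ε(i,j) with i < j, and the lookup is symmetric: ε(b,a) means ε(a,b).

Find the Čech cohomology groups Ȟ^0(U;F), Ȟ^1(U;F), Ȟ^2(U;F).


nonempty overlaps:
  W12={x8} W15={x4,x9} W23={x2} W34={x10} W45={x3}
C dims 5,5; δ0: rk 5, SNF 1^4·2
degree 0: 5−5−0 = 0 → Ȟ^0 ≅ 0
degree 1: 5−0−5 = 0 plus torsion [2] → Ȟ^1 ≅ Z/2
degree 2: 0−0−0 = 0 → Ȟ^2 ≅ 0

Ȟ^0 = 0,  Ȟ^1 = Z/2,  Ȟ^2 = 0


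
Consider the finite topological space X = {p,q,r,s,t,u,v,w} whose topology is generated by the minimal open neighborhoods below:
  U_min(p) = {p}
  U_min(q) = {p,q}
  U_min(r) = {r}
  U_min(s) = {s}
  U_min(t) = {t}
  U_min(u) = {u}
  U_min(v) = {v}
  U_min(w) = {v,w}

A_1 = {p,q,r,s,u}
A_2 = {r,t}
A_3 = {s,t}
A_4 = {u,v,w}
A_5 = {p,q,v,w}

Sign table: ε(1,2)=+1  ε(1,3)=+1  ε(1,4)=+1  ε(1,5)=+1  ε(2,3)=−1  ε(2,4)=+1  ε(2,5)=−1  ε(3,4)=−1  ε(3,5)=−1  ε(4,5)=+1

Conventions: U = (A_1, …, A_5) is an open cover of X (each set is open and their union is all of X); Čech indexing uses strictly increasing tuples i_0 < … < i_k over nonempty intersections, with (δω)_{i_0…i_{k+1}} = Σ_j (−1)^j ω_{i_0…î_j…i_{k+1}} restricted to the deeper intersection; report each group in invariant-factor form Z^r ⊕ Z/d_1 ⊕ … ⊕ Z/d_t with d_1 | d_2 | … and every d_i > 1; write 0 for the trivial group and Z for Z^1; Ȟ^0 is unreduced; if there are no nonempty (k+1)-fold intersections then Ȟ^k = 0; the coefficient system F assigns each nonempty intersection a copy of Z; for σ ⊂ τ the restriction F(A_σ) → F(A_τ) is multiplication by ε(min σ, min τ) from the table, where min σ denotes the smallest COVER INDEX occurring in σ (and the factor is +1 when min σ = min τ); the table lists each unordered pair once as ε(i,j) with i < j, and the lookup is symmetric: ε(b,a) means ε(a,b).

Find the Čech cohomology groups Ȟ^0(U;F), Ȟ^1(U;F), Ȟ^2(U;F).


Ȟ^0 ≅ 0,  Ȟ^1 ≅ Z ⊕ Z/2,  Ȟ^2 ≅ 0

nonempty intersections:
  A12={r} A13={s} A14={u} A15={p,q} A23={t} A45={v,w}
C dims 5,6; δ0: rk 5, SNF 1^4·2
Ȟ^0: (5−5)−0=0 ⇒ 0
Ȟ^1: (6−0)−5=1 plus torsion [2] ⇒ Z ⊕ Z/2
Ȟ^2: (0−0)−0=0 ⇒ 0
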